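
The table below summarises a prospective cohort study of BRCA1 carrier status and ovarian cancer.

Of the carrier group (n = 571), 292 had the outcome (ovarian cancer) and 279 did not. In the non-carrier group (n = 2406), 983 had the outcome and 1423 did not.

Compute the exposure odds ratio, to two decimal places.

1.52

From the description: a = 292, b = 279, c = 983, d = 1423.
OR = (a·d)/(b·c) = (292 × 1423) / (279 × 983) = 415516 / 274257 = 1.51506
The odds of ovarian cancer are about 1.52 times as high in the carrier group.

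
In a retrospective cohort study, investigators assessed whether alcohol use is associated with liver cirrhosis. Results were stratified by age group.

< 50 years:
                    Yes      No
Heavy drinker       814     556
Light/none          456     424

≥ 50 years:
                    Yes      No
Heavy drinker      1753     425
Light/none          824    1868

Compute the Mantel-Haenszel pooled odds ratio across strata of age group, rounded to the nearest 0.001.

OR_MH = Σ(aᵢdᵢ/nᵢ) / Σ(bᵢcᵢ/nᵢ), where nᵢ is the stratum total.
Stratum 1 (< 50 years): n = 2250; a·d/n = 814·424/2250 = 153.3938; b·c/n = 556·456/2250 = 112.6827
Stratum 2 (≥ 50 years): n = 4870; a·d/n = 1753·1868/4870 = 672.4033; b·c/n = 425·824/4870 = 71.9097
OR_MH = (153.3938 + 672.4033) / (112.6827 + 71.9097) = 825.7971 / 184.5923 = 4.47363

4.474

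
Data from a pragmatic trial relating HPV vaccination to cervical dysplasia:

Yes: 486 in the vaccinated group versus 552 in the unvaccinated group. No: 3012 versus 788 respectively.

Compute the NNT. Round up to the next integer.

4

Risk in treated group = 486/3498 = 0.13894; risk in control = 552/1340 = 0.41194.
Absolute risk reduction = 0.41194 − 0.13894 = 0.27300
NNT = 1 / ARR = 1 / 0.27300 = 3.663 → round up → 4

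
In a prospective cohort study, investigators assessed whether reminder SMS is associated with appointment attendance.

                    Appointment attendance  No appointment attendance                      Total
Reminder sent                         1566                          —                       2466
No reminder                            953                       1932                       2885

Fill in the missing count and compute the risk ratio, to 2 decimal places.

1.92

The missing cell is in the exposed row: 2466 − 1566 = 900.
So a = 1566, b = 900, c = 953, d = 1932.
RR = [a/(a+b)] / [c/(c+d)] = (1566/2466) / (953/2885) = 0.63504/0.33033 = 1.92243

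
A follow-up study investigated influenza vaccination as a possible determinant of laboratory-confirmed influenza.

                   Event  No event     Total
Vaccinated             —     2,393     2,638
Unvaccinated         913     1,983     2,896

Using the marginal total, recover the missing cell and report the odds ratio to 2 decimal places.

0.22

The missing cell is in the exposed row: 2638 − 2393 = 245.
So a = 245, b = 2393, c = 913, d = 1983.
OR = (a·d)/(b·c) = (245 × 1983) / (2393 × 913) = 485835 / 2184809 = 0.22237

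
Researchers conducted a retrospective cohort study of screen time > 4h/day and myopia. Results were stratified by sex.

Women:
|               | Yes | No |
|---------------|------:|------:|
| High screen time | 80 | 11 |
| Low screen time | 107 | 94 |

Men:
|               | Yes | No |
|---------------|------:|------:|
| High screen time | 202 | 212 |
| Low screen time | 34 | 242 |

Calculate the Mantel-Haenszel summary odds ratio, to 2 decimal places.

OR_MH = Σ(aᵢdᵢ/nᵢ) / Σ(bᵢcᵢ/nᵢ), where nᵢ is the stratum total.
Stratum 1 (Women): n = 292; a·d/n = 80·94/292 = 25.7534; b·c/n = 11·107/292 = 4.0308
Stratum 2 (Men): n = 690; a·d/n = 202·242/690 = 70.8464; b·c/n = 212·34/690 = 10.4464
OR_MH = (25.7534 + 70.8464) / (4.0308 + 10.4464) = 96.5998 / 14.4772 = 6.67255

6.67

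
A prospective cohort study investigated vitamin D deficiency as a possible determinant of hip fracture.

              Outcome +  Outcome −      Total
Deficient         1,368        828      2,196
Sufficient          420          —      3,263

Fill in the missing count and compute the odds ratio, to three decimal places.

The missing cell is in the unexposed row: 3263 − 420 = 2843.
So a = 1368, b = 828, c = 420, d = 2843.
OR = (a·d)/(b·c) = (1368 × 2843) / (828 × 420) = 3889224 / 347760 = 11.18364

11.184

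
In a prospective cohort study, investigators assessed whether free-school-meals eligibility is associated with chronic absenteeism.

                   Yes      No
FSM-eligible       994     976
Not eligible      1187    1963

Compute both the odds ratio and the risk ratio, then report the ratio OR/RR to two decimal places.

Cells: a = 994, b = 976, c = 1187, d = 1963.
OR = (994·1963)/(976·1187) = 1951222/1158512 = 1.68425
Risk in exposed = 994/1970 = 0.50457; risk in unexposed = 1187/3150 = 0.37683; RR = 1.33900
OR/RR = 1.68425 / 1.33900 = 1.25784
The outcome is not rare, so the OR lies further from 1 than the RR.

1.26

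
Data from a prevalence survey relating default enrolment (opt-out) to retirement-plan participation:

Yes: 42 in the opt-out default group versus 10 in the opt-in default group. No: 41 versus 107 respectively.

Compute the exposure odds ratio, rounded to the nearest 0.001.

10.961

From the description: a = 42, b = 41, c = 10, d = 107.
OR = (a·d)/(b·c) = (42 × 107) / (41 × 10) = 4494 / 410 = 10.96098
The odds of retirement-plan participation are about 10.96 times as high in the opt-out default group.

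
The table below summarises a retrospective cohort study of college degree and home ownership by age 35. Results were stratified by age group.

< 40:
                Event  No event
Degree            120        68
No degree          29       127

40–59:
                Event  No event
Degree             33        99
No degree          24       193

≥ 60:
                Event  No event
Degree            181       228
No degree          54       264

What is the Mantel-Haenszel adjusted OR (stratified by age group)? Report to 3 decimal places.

OR_MH = Σ(aᵢdᵢ/nᵢ) / Σ(bᵢcᵢ/nᵢ), where nᵢ is the stratum total.
Stratum 1 (< 40): n = 344; a·d/n = 120·127/344 = 44.3023; b·c/n = 68·29/344 = 5.7326
Stratum 2 (40–59): n = 349; a·d/n = 33·193/349 = 18.2493; b·c/n = 99·24/349 = 6.8080
Stratum 3 (≥ 60): n = 727; a·d/n = 181·264/727 = 65.7276; b·c/n = 228·54/727 = 16.9354
OR_MH = (44.3023 + 18.2493 + 65.7276) / (5.7326 + 6.8080 + 16.9354) = 128.2793 / 29.4759 = 4.35200

4.352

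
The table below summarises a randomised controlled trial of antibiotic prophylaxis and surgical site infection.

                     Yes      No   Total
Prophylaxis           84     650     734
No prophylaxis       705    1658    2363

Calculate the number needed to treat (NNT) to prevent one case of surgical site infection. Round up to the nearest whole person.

Risk in treated group = 84/734 = 0.11444; risk in control = 705/2363 = 0.29835.
Absolute risk reduction = 0.29835 − 0.11444 = 0.18391
NNT = 1 / ARR = 1 / 0.18391 = 5.437 → round up → 6

6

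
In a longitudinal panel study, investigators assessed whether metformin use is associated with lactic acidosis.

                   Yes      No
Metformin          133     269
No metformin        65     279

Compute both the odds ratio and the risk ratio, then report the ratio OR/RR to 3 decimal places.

Cells: a = 133, b = 269, c = 65, d = 279.
OR = (133·279)/(269·65) = 37107/17485 = 2.12222
Risk in exposed = 133/402 = 0.33085; risk in unexposed = 65/344 = 0.18895; RR = 1.75094
OR/RR = 2.12222 / 1.75094 = 1.21205
The outcome is not rare, so the OR lies further from 1 than the RR.

1.212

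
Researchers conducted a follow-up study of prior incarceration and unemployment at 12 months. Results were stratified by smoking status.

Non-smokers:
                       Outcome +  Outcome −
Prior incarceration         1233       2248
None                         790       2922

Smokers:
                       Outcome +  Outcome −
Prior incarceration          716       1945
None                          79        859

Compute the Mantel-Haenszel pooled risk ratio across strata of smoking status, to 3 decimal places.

1.867

RR_MH = Σ(aᵢ·n₀ᵢ/nᵢ) / Σ(cᵢ·n₁ᵢ/nᵢ), with n₁ᵢ = aᵢ+bᵢ (exposed), n₀ᵢ = cᵢ+dᵢ (unexposed), nᵢ = n₁ᵢ+n₀ᵢ.
Stratum 1 (Non-smokers): n₁ = 3481, n₀ = 3712, n = 7193; a·n₀/n = 1233·3712/7193 = 636.2986; c·n₁/n = 790·3481/7193 = 382.3148
Stratum 2 (Smokers): n₁ = 2661, n₀ = 938, n = 3599; a·n₀/n = 716·938/3599 = 186.6096; c·n₁/n = 79·2661/3599 = 58.4104
RR_MH = (636.2986 + 186.6096) / (382.3148 + 58.4104) = 822.9082 / 440.7251 = 1.86717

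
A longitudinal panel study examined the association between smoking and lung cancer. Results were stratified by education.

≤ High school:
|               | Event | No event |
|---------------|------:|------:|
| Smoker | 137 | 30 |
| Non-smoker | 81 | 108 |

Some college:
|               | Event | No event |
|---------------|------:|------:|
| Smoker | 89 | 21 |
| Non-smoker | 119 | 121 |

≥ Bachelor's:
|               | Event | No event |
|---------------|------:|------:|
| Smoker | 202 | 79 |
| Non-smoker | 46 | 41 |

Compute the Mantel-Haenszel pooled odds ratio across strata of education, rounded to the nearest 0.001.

3.978

OR_MH = Σ(aᵢdᵢ/nᵢ) / Σ(bᵢcᵢ/nᵢ), where nᵢ is the stratum total.
Stratum 1 (≤ High school): n = 356; a·d/n = 137·108/356 = 41.5618; b·c/n = 30·81/356 = 6.8258
Stratum 2 (Some college): n = 350; a·d/n = 89·121/350 = 30.7686; b·c/n = 21·119/350 = 7.1400
Stratum 3 (≥ Bachelor's): n = 368; a·d/n = 202·41/368 = 22.5054; b·c/n = 79·46/368 = 9.8750
OR_MH = (41.5618 + 30.7686 + 22.5054) / (6.8258 + 7.1400 + 9.8750) = 94.8358 / 23.8408 = 3.97787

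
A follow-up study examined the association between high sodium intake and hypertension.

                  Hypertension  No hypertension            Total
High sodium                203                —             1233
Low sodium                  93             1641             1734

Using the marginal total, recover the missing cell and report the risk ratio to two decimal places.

The missing cell is in the exposed row: 1233 − 203 = 1030.
So a = 203, b = 1030, c = 93, d = 1641.
RR = [a/(a+b)] / [c/(c+d)] = (203/1233) / (93/1734) = 0.16464/0.05363 = 3.06972

3.07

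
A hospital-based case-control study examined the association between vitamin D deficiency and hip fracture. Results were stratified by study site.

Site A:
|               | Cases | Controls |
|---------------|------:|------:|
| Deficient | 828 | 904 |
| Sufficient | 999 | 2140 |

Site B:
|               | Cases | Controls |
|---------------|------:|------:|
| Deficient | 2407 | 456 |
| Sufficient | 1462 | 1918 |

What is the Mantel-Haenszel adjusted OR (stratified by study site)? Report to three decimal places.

OR_MH = Σ(aᵢdᵢ/nᵢ) / Σ(bᵢcᵢ/nᵢ), where nᵢ is the stratum total.
Stratum 1 (Site A): n = 4871; a·d/n = 828·2140/4871 = 363.7692; b·c/n = 904·999/4871 = 185.4026
Stratum 2 (Site B): n = 6243; a·d/n = 2407·1918/6243 = 739.4884; b·c/n = 456·1462/6243 = 106.7871
OR_MH = (363.7692 + 739.4884) / (185.4026 + 106.7871) = 1103.2576 / 292.1897 = 3.77583

3.776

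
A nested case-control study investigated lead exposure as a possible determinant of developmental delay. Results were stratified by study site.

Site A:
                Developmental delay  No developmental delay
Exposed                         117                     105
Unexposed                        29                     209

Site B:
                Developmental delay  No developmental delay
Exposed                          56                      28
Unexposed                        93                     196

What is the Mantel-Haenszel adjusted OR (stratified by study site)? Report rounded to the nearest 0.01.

OR_MH = Σ(aᵢdᵢ/nᵢ) / Σ(bᵢcᵢ/nᵢ), where nᵢ is the stratum total.
Stratum 1 (Site A): n = 460; a·d/n = 117·209/460 = 53.1587; b·c/n = 105·29/460 = 6.6196
Stratum 2 (Site B): n = 373; a·d/n = 56·196/373 = 29.4263; b·c/n = 28·93/373 = 6.9812
OR_MH = (53.1587 + 29.4263) / (6.6196 + 6.9812) = 82.5850 / 13.6008 = 6.07207

6.07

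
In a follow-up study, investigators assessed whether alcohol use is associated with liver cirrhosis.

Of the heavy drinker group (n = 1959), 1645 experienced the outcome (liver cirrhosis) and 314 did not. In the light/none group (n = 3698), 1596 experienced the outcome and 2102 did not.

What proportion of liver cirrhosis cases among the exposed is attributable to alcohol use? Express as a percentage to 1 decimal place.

From the description: a = 1645, b = 314, c = 1596, d = 2102.
Risk in exposed = 1645/1959 = 0.83971; risk in unexposed = 1596/3698 = 0.43158.
RR = 0.83971/0.43158 = 1.94565
AR% = (RR − 1)/RR × 100 = (1.94565 − 1)/1.94565 × 100 = 48.6034%

48.6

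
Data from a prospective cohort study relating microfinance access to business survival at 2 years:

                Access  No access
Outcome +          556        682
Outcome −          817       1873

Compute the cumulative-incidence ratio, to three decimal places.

1.517

Reading the table with exposure as columns: a = 556 (Access, case), b = 817 (Access, non-case), c = 682 (No access, case), d = 1873.
Risk in exposed = 556/1373 = 0.40495; risk in unexposed = 682/2555 = 0.26693.
RR = 0.40495 / 0.26693 = 1.51709
The risk among the exposed is 1.52 times that among the unexposed.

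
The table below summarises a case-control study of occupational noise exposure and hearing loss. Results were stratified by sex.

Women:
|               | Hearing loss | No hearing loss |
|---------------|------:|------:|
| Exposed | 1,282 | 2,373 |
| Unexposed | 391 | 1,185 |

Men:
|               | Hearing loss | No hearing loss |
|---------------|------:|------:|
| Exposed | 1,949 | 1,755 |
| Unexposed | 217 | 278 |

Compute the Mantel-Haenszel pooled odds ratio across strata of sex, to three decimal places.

1.565

OR_MH = Σ(aᵢdᵢ/nᵢ) / Σ(bᵢcᵢ/nᵢ), where nᵢ is the stratum total.
Stratum 1 (Women): n = 5231; a·d/n = 1282·1185/5231 = 290.4167; b·c/n = 2373·391/5231 = 177.3739
Stratum 2 (Men): n = 4199; a·d/n = 1949·278/4199 = 129.0360; b·c/n = 1755·217/4199 = 90.6966
OR_MH = (290.4167 + 129.0360) / (177.3739 + 90.6966) = 419.4527 / 268.0705 = 1.56471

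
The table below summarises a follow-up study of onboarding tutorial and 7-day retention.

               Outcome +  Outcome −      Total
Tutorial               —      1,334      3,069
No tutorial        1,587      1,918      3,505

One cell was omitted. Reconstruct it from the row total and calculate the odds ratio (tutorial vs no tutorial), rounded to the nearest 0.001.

The missing cell is in the exposed row: 3069 − 1334 = 1735.
So a = 1735, b = 1334, c = 1587, d = 1918.
OR = (a·d)/(b·c) = (1735 × 1918) / (1334 × 1587) = 3327730 / 2117058 = 1.57187

1.572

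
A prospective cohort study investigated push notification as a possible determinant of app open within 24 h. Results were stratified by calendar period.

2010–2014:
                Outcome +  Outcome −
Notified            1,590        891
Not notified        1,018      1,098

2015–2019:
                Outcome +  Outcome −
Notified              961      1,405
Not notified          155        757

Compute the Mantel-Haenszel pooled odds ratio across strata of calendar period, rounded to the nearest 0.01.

2.28

OR_MH = Σ(aᵢdᵢ/nᵢ) / Σ(bᵢcᵢ/nᵢ), where nᵢ is the stratum total.
Stratum 1 (2010–2014): n = 4597; a·d/n = 1590·1098/4597 = 379.7738; b·c/n = 891·1018/4597 = 197.3109
Stratum 2 (2015–2019): n = 3278; a·d/n = 961·757/3278 = 221.9271; b·c/n = 1405·155/3278 = 66.4353
OR_MH = (379.7738 + 221.9271) / (197.3109 + 66.4353) = 601.7009 / 263.7462 = 2.28136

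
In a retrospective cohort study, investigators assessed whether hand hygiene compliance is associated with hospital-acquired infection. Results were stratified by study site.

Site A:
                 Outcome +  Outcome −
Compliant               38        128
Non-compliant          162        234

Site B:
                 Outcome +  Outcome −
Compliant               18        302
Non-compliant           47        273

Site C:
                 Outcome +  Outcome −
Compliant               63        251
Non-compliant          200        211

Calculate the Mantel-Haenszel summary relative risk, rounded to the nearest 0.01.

RR_MH = Σ(aᵢ·n₀ᵢ/nᵢ) / Σ(cᵢ·n₁ᵢ/nᵢ), with n₁ᵢ = aᵢ+bᵢ (exposed), n₀ᵢ = cᵢ+dᵢ (unexposed), nᵢ = n₁ᵢ+n₀ᵢ.
Stratum 1 (Site A): n₁ = 166, n₀ = 396, n = 562; a·n₀/n = 38·396/562 = 26.7758; c·n₁/n = 162·166/562 = 47.8505
Stratum 2 (Site B): n₁ = 320, n₀ = 320, n = 640; a·n₀/n = 18·320/640 = 9.0000; c·n₁/n = 47·320/640 = 23.5000
Stratum 3 (Site C): n₁ = 314, n₀ = 411, n = 725; a·n₀/n = 63·411/725 = 35.7145; c·n₁/n = 200·314/725 = 86.6207
RR_MH = (26.7758 + 9.0000 + 35.7145) / (47.8505 + 23.5000 + 86.6207) = 71.4903 / 157.9712 = 0.45255

0.45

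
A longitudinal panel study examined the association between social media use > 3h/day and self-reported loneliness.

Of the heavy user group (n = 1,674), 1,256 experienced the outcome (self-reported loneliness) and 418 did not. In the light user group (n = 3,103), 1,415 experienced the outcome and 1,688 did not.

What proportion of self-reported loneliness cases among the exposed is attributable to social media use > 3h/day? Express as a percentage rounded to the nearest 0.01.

39.22

From the description: a = 1256, b = 418, c = 1415, d = 1688.
Risk in exposed = 1256/1674 = 0.75030; risk in unexposed = 1415/3103 = 0.45601.
RR = 0.75030/0.45601 = 1.64535
AR% = (RR − 1)/RR × 100 = (1.64535 − 1)/1.64535 × 100 = 39.2228%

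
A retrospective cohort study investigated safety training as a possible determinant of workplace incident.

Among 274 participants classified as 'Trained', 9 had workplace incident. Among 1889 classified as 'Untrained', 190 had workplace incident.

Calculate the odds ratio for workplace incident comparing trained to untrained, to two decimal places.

0.30

From the description: a = 9, b = 265, c = 190, d = 1699.
OR = (a·d)/(b·c) = (9 × 1699) / (265 × 190) = 15291 / 50350 = 0.30369
Exposure is associated with lower odds of workplace incident (OR = 0.30 < 1).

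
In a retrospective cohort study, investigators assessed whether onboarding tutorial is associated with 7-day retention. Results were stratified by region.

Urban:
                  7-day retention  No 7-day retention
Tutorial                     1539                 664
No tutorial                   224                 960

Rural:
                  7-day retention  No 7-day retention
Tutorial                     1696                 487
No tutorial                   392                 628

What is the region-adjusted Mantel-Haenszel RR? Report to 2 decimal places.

RR_MH = Σ(aᵢ·n₀ᵢ/nᵢ) / Σ(cᵢ·n₁ᵢ/nᵢ), with n₁ᵢ = aᵢ+bᵢ (exposed), n₀ᵢ = cᵢ+dᵢ (unexposed), nᵢ = n₁ᵢ+n₀ᵢ.
Stratum 1 (Urban): n₁ = 2203, n₀ = 1184, n = 3387; a·n₀/n = 1539·1184/3387 = 537.9911; c·n₁/n = 224·2203/3387 = 145.6959
Stratum 2 (Rural): n₁ = 2183, n₀ = 1020, n = 3203; a·n₀/n = 1696·1020/3203 = 540.0937; c·n₁/n = 392·2183/3203 = 267.1670
RR_MH = (537.9911 + 540.0937) / (145.6959 + 267.1670) = 1078.0848 / 412.8629 = 2.61124

2.61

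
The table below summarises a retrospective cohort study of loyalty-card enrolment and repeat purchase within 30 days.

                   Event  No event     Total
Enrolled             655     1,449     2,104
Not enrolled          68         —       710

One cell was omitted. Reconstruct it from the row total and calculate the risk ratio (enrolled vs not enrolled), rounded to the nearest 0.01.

3.25

The missing cell is in the unexposed row: 710 − 68 = 642.
So a = 655, b = 1449, c = 68, d = 642.
RR = [a/(a+b)] / [c/(c+d)] = (655/2104) / (68/710) = 0.31131/0.09577 = 3.25046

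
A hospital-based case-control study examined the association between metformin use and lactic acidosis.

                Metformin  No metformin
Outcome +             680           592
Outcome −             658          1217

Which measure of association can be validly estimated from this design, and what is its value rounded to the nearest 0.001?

Reading the table with exposure as columns: a = 680 (Metformin, case), b = 658 (Metformin, non-case), c = 592 (No metformin, case), d = 1217.
This is a hospital-based case-control study: participants were sampled on outcome status, so risks in the source population cannot be estimated directly — relative risk is not valid here. The odds ratio is the appropriate measure.
OR = (a·d)/(b·c) = (680 × 1217) / (658 × 592) = 827560 / 389536 = 2.12448

2.124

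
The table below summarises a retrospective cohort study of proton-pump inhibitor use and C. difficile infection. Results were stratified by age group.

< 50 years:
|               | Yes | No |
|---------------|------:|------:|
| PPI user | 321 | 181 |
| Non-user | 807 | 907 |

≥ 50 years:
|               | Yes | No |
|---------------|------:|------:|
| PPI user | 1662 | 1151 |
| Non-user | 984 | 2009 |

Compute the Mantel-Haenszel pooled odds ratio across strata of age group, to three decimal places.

OR_MH = Σ(aᵢdᵢ/nᵢ) / Σ(bᵢcᵢ/nᵢ), where nᵢ is the stratum total.
Stratum 1 (< 50 years): n = 2216; a·d/n = 321·907/2216 = 131.3840; b·c/n = 181·807/2216 = 65.9147
Stratum 2 (≥ 50 years): n = 5806; a·d/n = 1662·2009/5806 = 575.0875; b·c/n = 1151·984/5806 = 195.0713
OR_MH = (131.3840 + 575.0875) / (65.9147 + 195.0713) = 706.4715 / 260.9860 = 2.70693

2.707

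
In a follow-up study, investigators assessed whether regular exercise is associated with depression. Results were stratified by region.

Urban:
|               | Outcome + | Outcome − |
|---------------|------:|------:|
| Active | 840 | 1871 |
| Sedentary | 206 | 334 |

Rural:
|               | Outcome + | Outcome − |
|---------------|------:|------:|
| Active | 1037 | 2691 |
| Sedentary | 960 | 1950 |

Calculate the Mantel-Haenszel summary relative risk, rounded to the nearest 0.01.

RR_MH = Σ(aᵢ·n₀ᵢ/nᵢ) / Σ(cᵢ·n₁ᵢ/nᵢ), with n₁ᵢ = aᵢ+bᵢ (exposed), n₀ᵢ = cᵢ+dᵢ (unexposed), nᵢ = n₁ᵢ+n₀ᵢ.
Stratum 1 (Urban): n₁ = 2711, n₀ = 540, n = 3251; a·n₀/n = 840·540/3251 = 139.5263; c·n₁/n = 206·2711/3251 = 171.7828
Stratum 2 (Rural): n₁ = 3728, n₀ = 2910, n = 6638; a·n₀/n = 1037·2910/6638 = 454.6053; c·n₁/n = 960·3728/6638 = 539.1503
RR_MH = (139.5263 + 454.6053) / (171.7828 + 539.1503) = 594.1316 / 710.9332 = 0.83571

0.84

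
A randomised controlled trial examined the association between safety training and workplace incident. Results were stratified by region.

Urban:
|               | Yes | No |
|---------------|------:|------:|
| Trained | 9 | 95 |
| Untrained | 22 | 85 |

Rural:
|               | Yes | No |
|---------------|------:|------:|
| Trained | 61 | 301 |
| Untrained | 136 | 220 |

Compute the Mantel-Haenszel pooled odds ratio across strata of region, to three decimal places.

0.333

OR_MH = Σ(aᵢdᵢ/nᵢ) / Σ(bᵢcᵢ/nᵢ), where nᵢ is the stratum total.
Stratum 1 (Urban): n = 211; a·d/n = 9·85/211 = 3.6256; b·c/n = 95·22/211 = 9.9052
Stratum 2 (Rural): n = 718; a·d/n = 61·220/718 = 18.6908; b·c/n = 301·136/718 = 57.0139
OR_MH = (3.6256 + 18.6908) / (9.9052 + 57.0139) = 22.3164 / 66.9191 = 0.33348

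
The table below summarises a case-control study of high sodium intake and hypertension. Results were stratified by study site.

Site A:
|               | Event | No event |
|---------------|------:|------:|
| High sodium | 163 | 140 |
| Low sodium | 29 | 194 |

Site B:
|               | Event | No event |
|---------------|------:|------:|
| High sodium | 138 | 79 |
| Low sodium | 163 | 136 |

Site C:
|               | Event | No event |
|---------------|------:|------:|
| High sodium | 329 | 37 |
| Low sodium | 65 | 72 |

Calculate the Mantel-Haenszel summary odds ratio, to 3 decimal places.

3.833

OR_MH = Σ(aᵢdᵢ/nᵢ) / Σ(bᵢcᵢ/nᵢ), where nᵢ is the stratum total.
Stratum 1 (Site A): n = 526; a·d/n = 163·194/526 = 60.1179; b·c/n = 140·29/526 = 7.7186
Stratum 2 (Site B): n = 516; a·d/n = 138·136/516 = 36.3721; b·c/n = 79·163/516 = 24.9554
Stratum 3 (Site C): n = 503; a·d/n = 329·72/503 = 47.0934; b·c/n = 37·65/503 = 4.7813
OR_MH = (60.1179 + 36.3721 + 47.0934) / (7.7186 + 24.9554 + 4.7813) = 143.5834 / 37.4554 = 3.83345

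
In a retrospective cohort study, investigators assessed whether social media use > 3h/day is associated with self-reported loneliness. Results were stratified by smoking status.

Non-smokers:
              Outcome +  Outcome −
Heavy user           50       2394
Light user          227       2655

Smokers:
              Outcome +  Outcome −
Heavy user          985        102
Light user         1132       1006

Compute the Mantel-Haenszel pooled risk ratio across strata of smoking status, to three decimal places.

1.400

RR_MH = Σ(aᵢ·n₀ᵢ/nᵢ) / Σ(cᵢ·n₁ᵢ/nᵢ), with n₁ᵢ = aᵢ+bᵢ (exposed), n₀ᵢ = cᵢ+dᵢ (unexposed), nᵢ = n₁ᵢ+n₀ᵢ.
Stratum 1 (Non-smokers): n₁ = 2444, n₀ = 2882, n = 5326; a·n₀/n = 50·2882/5326 = 27.0560; c·n₁/n = 227·2444/5326 = 104.1660
Stratum 2 (Smokers): n₁ = 1087, n₀ = 2138, n = 3225; a·n₀/n = 985·2138/3225 = 653.0016; c·n₁/n = 1132·1087/3225 = 381.5454
RR_MH = (27.0560 + 653.0016) / (104.1660 + 381.5454) = 680.0575 / 485.7114 = 1.40013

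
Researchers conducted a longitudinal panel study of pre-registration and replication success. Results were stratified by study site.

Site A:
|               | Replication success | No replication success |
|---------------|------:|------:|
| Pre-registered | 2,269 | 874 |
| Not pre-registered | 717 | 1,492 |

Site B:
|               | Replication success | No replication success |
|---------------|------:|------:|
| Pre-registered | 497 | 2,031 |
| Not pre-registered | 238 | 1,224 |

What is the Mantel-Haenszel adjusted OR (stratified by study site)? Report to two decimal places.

3.30

OR_MH = Σ(aᵢdᵢ/nᵢ) / Σ(bᵢcᵢ/nᵢ), where nᵢ is the stratum total.
Stratum 1 (Site A): n = 5352; a·d/n = 2269·1492/5352 = 632.5389; b·c/n = 874·717/5352 = 117.0886
Stratum 2 (Site B): n = 3990; a·d/n = 497·1224/3990 = 152.4632; b·c/n = 2031·238/3990 = 121.1474
OR_MH = (632.5389 + 152.4632) / (117.0886 + 121.1474) = 785.0020 / 238.2359 = 3.29506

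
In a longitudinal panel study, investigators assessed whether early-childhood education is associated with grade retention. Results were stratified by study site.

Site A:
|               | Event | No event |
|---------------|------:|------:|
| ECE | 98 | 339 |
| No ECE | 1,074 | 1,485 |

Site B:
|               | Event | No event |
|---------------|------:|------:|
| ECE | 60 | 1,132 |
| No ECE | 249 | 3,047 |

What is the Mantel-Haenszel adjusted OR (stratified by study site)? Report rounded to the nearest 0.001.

OR_MH = Σ(aᵢdᵢ/nᵢ) / Σ(bᵢcᵢ/nᵢ), where nᵢ is the stratum total.
Stratum 1 (Site A): n = 2996; a·d/n = 98·1485/2996 = 48.5748; b·c/n = 339·1074/2996 = 121.5240
Stratum 2 (Site B): n = 4488; a·d/n = 60·3047/4488 = 40.7353; b·c/n = 1132·249/4488 = 62.8048
OR_MH = (48.5748 + 40.7353) / (121.5240 + 62.8048) = 89.3101 / 184.3288 = 0.48451

0.485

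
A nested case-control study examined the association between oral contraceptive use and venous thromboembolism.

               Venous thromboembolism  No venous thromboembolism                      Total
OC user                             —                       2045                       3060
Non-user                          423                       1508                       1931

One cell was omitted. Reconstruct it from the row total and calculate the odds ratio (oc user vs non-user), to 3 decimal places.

1.769

The missing cell is in the exposed row: 3060 − 2045 = 1015.
So a = 1015, b = 2045, c = 423, d = 1508.
OR = (a·d)/(b·c) = (1015 × 1508) / (2045 × 423) = 1530620 / 865035 = 1.76943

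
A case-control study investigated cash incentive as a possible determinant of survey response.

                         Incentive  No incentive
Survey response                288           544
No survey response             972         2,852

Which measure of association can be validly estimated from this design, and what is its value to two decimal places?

1.55

Reading the table with exposure as columns: a = 288 (Incentive, case), b = 972 (Incentive, non-case), c = 544 (No incentive, case), d = 2852.
This is a case-control study: participants were sampled on outcome status, so risks in the source population cannot be estimated directly — relative risk is not valid here. The odds ratio is the appropriate measure.
OR = (a·d)/(b·c) = (288 × 2852) / (972 × 544) = 821376 / 528768 = 1.55338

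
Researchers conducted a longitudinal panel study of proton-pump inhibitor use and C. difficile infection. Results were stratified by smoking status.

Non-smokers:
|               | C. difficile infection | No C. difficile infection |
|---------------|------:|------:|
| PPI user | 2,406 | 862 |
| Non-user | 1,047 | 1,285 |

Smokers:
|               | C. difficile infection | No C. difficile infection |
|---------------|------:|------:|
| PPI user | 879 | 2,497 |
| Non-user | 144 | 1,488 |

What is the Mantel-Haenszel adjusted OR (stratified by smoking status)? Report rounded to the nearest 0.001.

OR_MH = Σ(aᵢdᵢ/nᵢ) / Σ(bᵢcᵢ/nᵢ), where nᵢ is the stratum total.
Stratum 1 (Non-smokers): n = 5600; a·d/n = 2406·1285/5600 = 552.0911; b·c/n = 862·1047/5600 = 161.1632
Stratum 2 (Smokers): n = 5008; a·d/n = 879·1488/5008 = 261.1725; b·c/n = 2497·144/5008 = 71.7987
OR_MH = (552.0911 + 261.1725) / (161.1632 + 71.7987) = 813.2636 / 232.9619 = 3.49097

3.491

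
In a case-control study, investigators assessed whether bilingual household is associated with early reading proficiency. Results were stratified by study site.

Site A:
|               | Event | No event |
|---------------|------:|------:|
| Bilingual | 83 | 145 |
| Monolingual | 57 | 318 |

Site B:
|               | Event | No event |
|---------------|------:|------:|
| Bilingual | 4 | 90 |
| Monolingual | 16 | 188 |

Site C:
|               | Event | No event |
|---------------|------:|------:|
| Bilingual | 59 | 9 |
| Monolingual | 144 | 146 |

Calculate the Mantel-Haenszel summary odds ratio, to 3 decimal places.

OR_MH = Σ(aᵢdᵢ/nᵢ) / Σ(bᵢcᵢ/nᵢ), where nᵢ is the stratum total.
Stratum 1 (Site A): n = 603; a·d/n = 83·318/603 = 43.7711; b·c/n = 145·57/603 = 13.7065
Stratum 2 (Site B): n = 298; a·d/n = 4·188/298 = 2.5235; b·c/n = 90·16/298 = 4.8322
Stratum 3 (Site C): n = 358; a·d/n = 59·146/358 = 24.0615; b·c/n = 9·144/358 = 3.6201
OR_MH = (43.7711 + 2.5235 + 24.0615) / (13.7065 + 4.8322 + 3.6201) = 70.3561 / 22.1588 = 3.17509

3.175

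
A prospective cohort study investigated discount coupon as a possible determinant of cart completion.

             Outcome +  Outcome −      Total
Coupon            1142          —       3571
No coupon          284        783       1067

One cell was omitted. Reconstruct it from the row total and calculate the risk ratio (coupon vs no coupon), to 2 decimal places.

The missing cell is in the exposed row: 3571 − 1142 = 2429.
So a = 1142, b = 2429, c = 284, d = 783.
RR = [a/(a+b)] / [c/(c+d)] = (1142/3571) / (284/1067) = 0.31980/0.26617 = 1.20150

1.20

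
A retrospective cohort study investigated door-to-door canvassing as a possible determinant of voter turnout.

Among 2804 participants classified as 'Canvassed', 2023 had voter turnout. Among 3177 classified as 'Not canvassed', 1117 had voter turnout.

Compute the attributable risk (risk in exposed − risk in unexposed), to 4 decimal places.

From the description: a = 2023, b = 781, c = 1117, d = 2060.
Risk in exposed = 2023/2804 = 0.721469; risk in unexposed = 1117/3177 = 0.351590.
Risk difference = 0.721469 − 0.351590 = 0.369880

0.3699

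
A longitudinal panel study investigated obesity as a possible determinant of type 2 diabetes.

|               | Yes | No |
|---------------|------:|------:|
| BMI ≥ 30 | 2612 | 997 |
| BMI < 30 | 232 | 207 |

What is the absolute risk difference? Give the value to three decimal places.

0.195

Cells: a = 2612, b = 997, c = 232, d = 207.
Risk in exposed = 2612/3609 = 0.723746; risk in unexposed = 232/439 = 0.528474.
Risk difference = 0.723746 − 0.528474 = 0.195272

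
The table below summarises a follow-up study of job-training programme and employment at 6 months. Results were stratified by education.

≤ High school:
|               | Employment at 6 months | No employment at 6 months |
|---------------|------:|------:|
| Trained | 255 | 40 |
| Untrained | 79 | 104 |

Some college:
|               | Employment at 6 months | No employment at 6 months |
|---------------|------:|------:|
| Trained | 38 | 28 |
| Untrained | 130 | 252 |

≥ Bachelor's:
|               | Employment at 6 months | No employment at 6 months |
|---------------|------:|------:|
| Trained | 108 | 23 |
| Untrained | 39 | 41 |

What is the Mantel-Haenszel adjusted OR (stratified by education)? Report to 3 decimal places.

5.153

OR_MH = Σ(aᵢdᵢ/nᵢ) / Σ(bᵢcᵢ/nᵢ), where nᵢ is the stratum total.
Stratum 1 (≤ High school): n = 478; a·d/n = 255·104/478 = 55.4812; b·c/n = 40·79/478 = 6.6109
Stratum 2 (Some college): n = 448; a·d/n = 38·252/448 = 21.3750; b·c/n = 28·130/448 = 8.1250
Stratum 3 (≥ Bachelor's): n = 211; a·d/n = 108·41/211 = 20.9858; b·c/n = 23·39/211 = 4.2512
OR_MH = (55.4812 + 21.3750 + 20.9858) / (6.6109 + 8.1250 + 4.2512) = 97.8420 / 18.9871 = 5.15309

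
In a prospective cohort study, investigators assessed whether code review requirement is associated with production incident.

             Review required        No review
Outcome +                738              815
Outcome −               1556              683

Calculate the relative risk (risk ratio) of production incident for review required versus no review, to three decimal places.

Reading the table with exposure as columns: a = 738 (Review required, case), b = 1556 (Review required, non-case), c = 815 (No review, case), d = 683.
Risk in exposed = 738/2294 = 0.32171; risk in unexposed = 815/1498 = 0.54406.
RR = 0.32171 / 0.54406 = 0.59131
The risk is 41% lower among the exposed than among the unexposed.

0.591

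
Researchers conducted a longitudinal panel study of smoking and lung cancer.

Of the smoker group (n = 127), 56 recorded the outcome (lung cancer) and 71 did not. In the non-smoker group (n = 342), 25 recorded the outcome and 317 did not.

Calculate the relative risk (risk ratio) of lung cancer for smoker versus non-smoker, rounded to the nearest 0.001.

6.032

From the description: a = 56, b = 71, c = 25, d = 317.
Risk in exposed = 56/127 = 0.44094; risk in unexposed = 25/342 = 0.07310.
RR = 0.44094 / 0.07310 = 6.03213
The risk among the exposed is 6.03 times that among the unexposed.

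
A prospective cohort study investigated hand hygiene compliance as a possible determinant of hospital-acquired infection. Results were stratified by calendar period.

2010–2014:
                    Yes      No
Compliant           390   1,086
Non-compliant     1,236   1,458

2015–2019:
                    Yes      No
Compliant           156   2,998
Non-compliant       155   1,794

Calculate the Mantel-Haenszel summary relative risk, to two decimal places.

RR_MH = Σ(aᵢ·n₀ᵢ/nᵢ) / Σ(cᵢ·n₁ᵢ/nᵢ), with n₁ᵢ = aᵢ+bᵢ (exposed), n₀ᵢ = cᵢ+dᵢ (unexposed), nᵢ = n₁ᵢ+n₀ᵢ.
Stratum 1 (2010–2014): n₁ = 1476, n₀ = 2694, n = 4170; a·n₀/n = 390·2694/4170 = 251.9568; c·n₁/n = 1236·1476/4170 = 437.4906
Stratum 2 (2015–2019): n₁ = 3154, n₀ = 1949, n = 5103; a·n₀/n = 156·1949/5103 = 59.5814; c·n₁/n = 155·3154/5103 = 95.8005
RR_MH = (251.9568 + 59.5814) / (437.4906 + 95.8005) = 311.5383 / 533.2912 = 0.58418

0.58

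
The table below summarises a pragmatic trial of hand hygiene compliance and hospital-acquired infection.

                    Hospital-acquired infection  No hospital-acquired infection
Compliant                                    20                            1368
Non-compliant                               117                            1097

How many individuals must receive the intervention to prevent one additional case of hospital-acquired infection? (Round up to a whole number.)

13

Risk in treated group = 20/1388 = 0.01441; risk in control = 117/1214 = 0.09638.
Absolute risk reduction = 0.09638 − 0.01441 = 0.08197
NNT = 1 / ARR = 1 / 0.08197 = 12.200 → round up → 13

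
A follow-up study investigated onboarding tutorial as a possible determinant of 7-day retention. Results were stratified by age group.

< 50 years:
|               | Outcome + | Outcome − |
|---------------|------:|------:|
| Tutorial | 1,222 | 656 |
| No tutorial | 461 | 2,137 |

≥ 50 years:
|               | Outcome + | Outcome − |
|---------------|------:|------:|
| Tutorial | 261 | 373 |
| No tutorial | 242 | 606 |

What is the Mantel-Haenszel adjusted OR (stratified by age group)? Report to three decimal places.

OR_MH = Σ(aᵢdᵢ/nᵢ) / Σ(bᵢcᵢ/nᵢ), where nᵢ is the stratum total.
Stratum 1 (< 50 years): n = 4476; a·d/n = 1222·2137/4476 = 583.4258; b·c/n = 656·461/4476 = 67.5639
Stratum 2 (≥ 50 years): n = 1482; a·d/n = 261·606/1482 = 106.7247; b·c/n = 373·242/1482 = 60.9082
OR_MH = (583.4258 + 106.7247) / (67.5639 + 60.9082) = 690.1505 / 128.4721 = 5.37199

5.372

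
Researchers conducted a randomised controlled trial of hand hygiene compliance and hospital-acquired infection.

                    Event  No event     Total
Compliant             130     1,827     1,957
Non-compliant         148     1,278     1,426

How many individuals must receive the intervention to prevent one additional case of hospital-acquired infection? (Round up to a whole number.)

Risk in treated group = 130/1957 = 0.06643; risk in control = 148/1426 = 0.10379.
Absolute risk reduction = 0.10379 − 0.06643 = 0.03736
NNT = 1 / ARR = 1 / 0.03736 = 26.768 → round up → 27

27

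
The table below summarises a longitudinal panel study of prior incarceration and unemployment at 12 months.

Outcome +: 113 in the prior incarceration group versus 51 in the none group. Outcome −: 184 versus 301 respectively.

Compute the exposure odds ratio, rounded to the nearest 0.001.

From the description: a = 113, b = 184, c = 51, d = 301.
OR = (a·d)/(b·c) = (113 × 301) / (184 × 51) = 34013 / 9384 = 3.62457
The odds of unemployment at 12 months are about 3.62 times as high in the prior incarceration group.

3.625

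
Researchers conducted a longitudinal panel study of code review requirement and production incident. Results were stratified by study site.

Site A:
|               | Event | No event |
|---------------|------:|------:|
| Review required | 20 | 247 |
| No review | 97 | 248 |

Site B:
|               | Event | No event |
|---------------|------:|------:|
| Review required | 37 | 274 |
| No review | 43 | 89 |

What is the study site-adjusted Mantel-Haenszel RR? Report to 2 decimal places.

RR_MH = Σ(aᵢ·n₀ᵢ/nᵢ) / Σ(cᵢ·n₁ᵢ/nᵢ), with n₁ᵢ = aᵢ+bᵢ (exposed), n₀ᵢ = cᵢ+dᵢ (unexposed), nᵢ = n₁ᵢ+n₀ᵢ.
Stratum 1 (Site A): n₁ = 267, n₀ = 345, n = 612; a·n₀/n = 20·345/612 = 11.2745; c·n₁/n = 97·267/612 = 42.3186
Stratum 2 (Site B): n₁ = 311, n₀ = 132, n = 443; a·n₀/n = 37·132/443 = 11.0248; c·n₁/n = 43·311/443 = 30.1874
RR_MH = (11.2745 + 11.0248) / (42.3186 + 30.1874) = 22.2993 / 72.5060 = 0.30755

0.31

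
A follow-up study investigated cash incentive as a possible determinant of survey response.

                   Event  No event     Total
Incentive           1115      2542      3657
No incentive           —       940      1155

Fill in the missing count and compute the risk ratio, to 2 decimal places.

1.64

The missing cell is in the unexposed row: 1155 − 940 = 215.
So a = 1115, b = 2542, c = 215, d = 940.
RR = [a/(a+b)] / [c/(c+d)] = (1115/3657) / (215/1155) = 0.30489/0.18615 = 1.63792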